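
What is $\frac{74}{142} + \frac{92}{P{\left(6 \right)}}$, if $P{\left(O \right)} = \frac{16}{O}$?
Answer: $\frac{4973}{142} \approx 35.021$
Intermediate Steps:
$\frac{74}{142} + \frac{92}{P{\left(6 \right)}} = \frac{74}{142} + \frac{92}{16 \cdot \frac{1}{6}} = 74 \cdot \frac{1}{142} + \frac{92}{16 \cdot \frac{1}{6}} = \frac{37}{71} + \frac{92}{\frac{8}{3}} = \frac{37}{71} + 92 \cdot \frac{3}{8} = \frac{37}{71} + \frac{69}{2} = \frac{4973}{142}$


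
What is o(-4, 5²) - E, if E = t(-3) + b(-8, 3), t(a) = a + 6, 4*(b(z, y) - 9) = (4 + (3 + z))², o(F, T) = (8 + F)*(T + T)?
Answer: 751/4 ≈ 187.75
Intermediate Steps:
o(F, T) = 2*T*(8 + F) (o(F, T) = (8 + F)*(2*T) = 2*T*(8 + F))
b(z, y) = 9 + (7 + z)²/4 (b(z, y) = 9 + (4 + (3 + z))²/4 = 9 + (7 + z)²/4)
t(a) = 6 + a
E = 49/4 (E = (6 - 3) + (9 + (7 - 8)²/4) = 3 + (9 + (¼)*(-1)²) = 3 + (9 + (¼)*1) = 3 + (9 + ¼) = 3 + 37/4 = 49/4 ≈ 12.250)
o(-4, 5²) - E = 2*5²*(8 - 4) - 1*49/4 = 2*25*4 - 49/4 = 200 - 49/4 = 751/4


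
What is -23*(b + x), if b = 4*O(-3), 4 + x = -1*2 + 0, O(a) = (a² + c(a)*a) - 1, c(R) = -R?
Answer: 230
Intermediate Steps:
O(a) = -1 (O(a) = (a² + (-a)*a) - 1 = (a² - a²) - 1 = 0 - 1 = -1)
x = -6 (x = -4 + (-1*2 + 0) = -4 + (-2 + 0) = -4 - 2 = -6)
b = -4 (b = 4*(-1) = -4)
-23*(b + x) = -23*(-4 - 6) = -23*(-10) = 230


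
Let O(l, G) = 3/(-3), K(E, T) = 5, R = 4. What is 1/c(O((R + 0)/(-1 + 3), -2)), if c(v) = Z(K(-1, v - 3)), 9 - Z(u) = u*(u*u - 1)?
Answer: -1/111 ≈ -0.0090090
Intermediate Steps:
O(l, G) = -1 (O(l, G) = 3*(-1/3) = -1)
Z(u) = 9 - u*(-1 + u**2) (Z(u) = 9 - u*(u*u - 1) = 9 - u*(u**2 - 1) = 9 - u*(-1 + u**2))
c(v) = -111 (c(v) = 9 + 5 - 1*5**3 = 9 + 5 - 1*125 = 9 + 5 - 125 = -111)
1/c(O((R + 0)/(-1 + 3), -2)) = 1/(-111) = -1/111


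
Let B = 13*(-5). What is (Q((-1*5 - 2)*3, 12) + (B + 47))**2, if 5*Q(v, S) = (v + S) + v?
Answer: 576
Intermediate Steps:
Q(v, S) = S/5 + 2*v/5 (Q(v, S) = ((v + S) + v)/5 = ((S + v) + v)/5 = (S + 2*v)/5 = S/5 + 2*v/5)
B = -65
(Q((-1*5 - 2)*3, 12) + (B + 47))**2 = (((1/5)*12 + 2*((-1*5 - 2)*3)/5) + (-65 + 47))**2 = ((12/5 + 2*((-5 - 2)*3)/5) - 18)**2 = ((12/5 + 2*(-7*3)/5) - 18)**2 = ((12/5 + (2/5)*(-21)) - 18)**2 = ((12/5 - 42/5) - 18)**2 = (-6 - 18)**2 = (-24)**2 = 576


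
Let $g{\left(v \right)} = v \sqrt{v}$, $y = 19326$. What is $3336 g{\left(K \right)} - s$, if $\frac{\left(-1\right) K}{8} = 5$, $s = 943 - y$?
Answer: $18383 - 266880 i \sqrt{10} \approx 18383.0 - 8.4395 \cdot 10^{5} i$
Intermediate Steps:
$s = -18383$ ($s = 943 - 19326 = -18383$)
$K = -40$ ($K = \left(-8\right) 5 = -40$)
$g{\left(v \right)} = v^{\frac{3}{2}}$
$3336 g{\left(K \right)} - s = 3336 \left(-40\right)^{\frac{3}{2}} - -18383 = 3336 \left(- 80 i \sqrt{10}\right) + 18383 = - 266880 i \sqrt{10} + 18383 = 18383 - 266880 i \sqrt{10}$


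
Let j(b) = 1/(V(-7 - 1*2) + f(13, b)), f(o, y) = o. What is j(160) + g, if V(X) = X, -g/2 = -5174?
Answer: 41393/4 ≈ 10348.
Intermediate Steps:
g = 10348 (g = -2*(-5174) = 10348)
j(b) = ¼ (j(b) = 1/((-7 - 1*2) + 13) = 1/((-7 - 2) + 13) = 1/(-9 + 13) = 1/4 = ¼)
j(160) + g = ¼ + 10348 = 41393/4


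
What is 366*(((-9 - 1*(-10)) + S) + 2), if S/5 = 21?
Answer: 39528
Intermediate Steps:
S = 105 (S = 5*21 = 105)
366*(((-9 - 1*(-10)) + S) + 2) = 366*(((-9 - 1*(-10)) + 105) + 2) = 366*(((-9 + 10) + 105) + 2) = 366*((1 + 105) + 2) = 366*(106 + 2) = 366*108 = 39528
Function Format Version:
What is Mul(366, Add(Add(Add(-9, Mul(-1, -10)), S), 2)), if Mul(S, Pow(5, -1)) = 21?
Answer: 39528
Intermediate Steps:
S = 105 (S = Mul(5, 21) = 105)
Mul(366, Add(Add(Add(-9, Mul(-1, -10)), S), 2)) = Mul(366, Add(Add(Add(-9, Mul(-1, -10)), 105), 2)) = Mul(366, Add(Add(Add(-9, 10), 105), 2)) = Mul(366, Add(Add(1, 105), 2)) = Mul(366, Add(106, 2)) = Mul(366, 108) = 39528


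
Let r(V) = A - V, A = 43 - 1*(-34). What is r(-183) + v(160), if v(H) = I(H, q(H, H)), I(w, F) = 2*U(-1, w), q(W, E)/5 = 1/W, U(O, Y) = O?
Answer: 258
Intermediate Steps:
q(W, E) = 5/W
A = 77 (A = 43 + 34 = 77)
I(w, F) = -2 (I(w, F) = 2*(-1) = -2)
v(H) = -2
r(V) = 77 - V
r(-183) + v(160) = (77 - 1*(-183)) - 2 = (77 + 183) - 2 = 260 - 2 = 258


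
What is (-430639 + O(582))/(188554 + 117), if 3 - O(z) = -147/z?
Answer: -83543335/36602174 ≈ -2.2825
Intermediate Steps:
O(z) = 3 + 147/z (O(z) = 3 - (-147)/z = 3 + 147/z)
(-430639 + O(582))/(188554 + 117) = (-430639 + (3 + 147/582))/(188554 + 117) = (-430639 + (3 + 147*(1/582)))/188671 = (-430639 + (3 + 49/194))*(1/188671) = (-430639 + 631/194)*(1/188671) = -83543335/194*1/188671 = -83543335/36602174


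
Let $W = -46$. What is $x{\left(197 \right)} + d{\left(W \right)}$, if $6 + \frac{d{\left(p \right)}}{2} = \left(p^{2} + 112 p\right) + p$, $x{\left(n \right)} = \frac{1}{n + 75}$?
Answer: $- \frac{1679871}{272} \approx -6176.0$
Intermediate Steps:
$x{\left(n \right)} = \frac{1}{75 + n}$
$d{\left(p \right)} = -12 + 2 p^{2} + 226 p$ ($d{\left(p \right)} = -12 + 2 \left(\left(p^{2} + 112 p\right) + p\right) = -12 + 2 \left(p^{2} + 113 p\right) = -12 + \left(2 p^{2} + 226 p\right) = -12 + 2 p^{2} + 226 p$)
$x{\left(197 \right)} + d{\left(W \right)} = \frac{1}{75 + 197} + \left(-12 + 2 \left(-46\right)^{2} + 226 \left(-46\right)\right) = \frac{1}{272} - 6176 = - \frac{1679871}{272}$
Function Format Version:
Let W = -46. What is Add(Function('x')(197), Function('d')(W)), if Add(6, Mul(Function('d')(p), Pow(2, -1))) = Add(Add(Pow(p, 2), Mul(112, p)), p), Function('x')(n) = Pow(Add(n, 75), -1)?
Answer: Rational(-1679871, 272) ≈ -6176.0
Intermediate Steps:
Function('x')(n) = Pow(Add(75, n), -1)
Function('d')(p) = Add(-12, Mul(2, Pow(p, 2)), Mul(226, p)) (Function('d')(p) = Add(-12, Mul(2, Add(Add(Pow(p, 2), Mul(112, p)), p))) = Add(-12, Mul(2, Add(Pow(p, 2), Mul(113, p)))) = Add(-12, Add(Mul(2, Pow(p, 2)), Mul(226, p))) = Add(-12, Mul(2, Pow(p, 2)), Mul(226, p)))
Add(Function('x')(197), Function('d')(W)) = Add(Pow(Add(75, 197), -1), Add(-12, Mul(2, Pow(-46, 2)), Mul(226, -46))) = Add(Pow(272, -1), Add(-12, Mul(2, 2116), -10396)) = Add(Rational(1, 272), Add(-12, 4232, -10396)) = Add(Rational(1, 272), -6176) = Rational(-1679871, 272)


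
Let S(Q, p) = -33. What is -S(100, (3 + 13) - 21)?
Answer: 33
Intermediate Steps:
-S(100, (3 + 13) - 21) = -1*(-33) = 33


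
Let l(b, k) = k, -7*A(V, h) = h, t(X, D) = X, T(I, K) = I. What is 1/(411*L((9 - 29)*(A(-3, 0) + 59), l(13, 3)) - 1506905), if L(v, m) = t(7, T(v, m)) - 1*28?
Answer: -1/1515536 ≈ -6.5983e-7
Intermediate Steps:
A(V, h) = -h/7
L(v, m) = -21 (L(v, m) = 7 - 1*28 = 7 - 28 = -21)
1/(411*L((9 - 29)*(A(-3, 0) + 59), l(13, 3)) - 1506905) = 1/(411*(-21) - 1506905) = 1/(-8631 - 1506905) = 1/(-1515536) = -1/1515536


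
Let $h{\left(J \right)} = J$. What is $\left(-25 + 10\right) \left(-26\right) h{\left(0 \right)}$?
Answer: $0$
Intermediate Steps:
$\left(-25 + 10\right) \left(-26\right) h{\left(0 \right)} = \left(-25 + 10\right) \left(-26\right) 0 = \left(-15\right) \left(-26\right) 0 = 390 \cdot 0 = 0$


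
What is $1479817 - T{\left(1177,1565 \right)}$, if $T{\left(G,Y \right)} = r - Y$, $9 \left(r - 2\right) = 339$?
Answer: $\frac{4444027}{3} \approx 1.4813 \cdot 10^{6}$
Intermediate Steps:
$r = \frac{119}{3}$ ($r = 2 + \frac{1}{9} \cdot 339 = 2 + \frac{113}{3} = \frac{119}{3} \approx 39.667$)
$T{\left(G,Y \right)} = \frac{119}{3} - Y$
$1479817 - T{\left(1177,1565 \right)} = 1479817 - \left(\frac{119}{3} - 1565\right) = 1479817 - - \frac{4576}{3} = 1479817 + \frac{4576}{3} = \frac{4444027}{3}$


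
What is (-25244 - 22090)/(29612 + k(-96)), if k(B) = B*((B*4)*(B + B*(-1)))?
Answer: -23667/14806 ≈ -1.5985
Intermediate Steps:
k(B) = 0 (k(B) = B*((4*B)*(B - B)) = B*((4*B)*0) = B*0 = 0)
(-25244 - 22090)/(29612 + k(-96)) = (-25244 - 22090)/(29612 + 0) = -47334/29612 = -47334*1/29612 = -23667/14806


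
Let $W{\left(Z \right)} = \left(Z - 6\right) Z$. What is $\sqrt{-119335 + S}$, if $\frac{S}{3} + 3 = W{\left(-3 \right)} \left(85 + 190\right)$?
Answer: $7 i \sqrt{1981} \approx 311.56 i$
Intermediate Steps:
$W{\left(Z \right)} = Z \left(-6 + Z\right)$ ($W{\left(Z \right)} = \left(-6 + Z\right) Z = Z \left(-6 + Z\right)$)
$S = 22266$ ($S = -9 + 3 - 3 \left(-6 - 3\right) \left(85 + 190\right) = -9 + 3 \left(-3\right) \left(-9\right) 275 = -9 + 3 \cdot 27 \cdot 275 = -9 + 3 \cdot 7425 = -9 + 22275 = 22266$)
$\sqrt{-119335 + S} = \sqrt{-119335 + 22266} = \sqrt{-97069} = 7 i \sqrt{1981}$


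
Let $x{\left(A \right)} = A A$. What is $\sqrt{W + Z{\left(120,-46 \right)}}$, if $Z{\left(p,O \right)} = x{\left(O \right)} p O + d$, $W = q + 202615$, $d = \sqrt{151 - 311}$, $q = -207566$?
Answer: $\sqrt{-11685271 + 4 i \sqrt{10}} \approx 0.002 + 3418.4 i$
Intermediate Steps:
$d = 4 i \sqrt{10}$ ($d = \sqrt{-160} = 4 i \sqrt{10} \approx 12.649 i$)
$W = -4951$ ($W = -207566 + 202615 = -4951$)
$x{\left(A \right)} = A^{2}$
$Z{\left(p,O \right)} = p O^{3} + 4 i \sqrt{10}$ ($Z{\left(p,O \right)} = O^{2} p O + 4 i \sqrt{10} = p O^{2} O + 4 i \sqrt{10} = p O^{3} + 4 i \sqrt{10}$)
$\sqrt{W + Z{\left(120,-46 \right)}} = \sqrt{-4951 + \left(120 \left(-46\right)^{3} + 4 i \sqrt{10}\right)} = \sqrt{-4951 + \left(120 \left(-97336\right) + 4 i \sqrt{10}\right)} = \sqrt{-4951 - \left(11680320 - 4 i \sqrt{10}\right)} = \sqrt{-11685271 + 4 i \sqrt{10}}$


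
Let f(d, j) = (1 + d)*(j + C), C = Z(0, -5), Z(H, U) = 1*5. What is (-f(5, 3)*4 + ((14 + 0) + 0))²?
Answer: 31684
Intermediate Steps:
Z(H, U) = 5
C = 5
f(d, j) = (1 + d)*(5 + j) (f(d, j) = (1 + d)*(j + 5) = (1 + d)*(5 + j))
(-f(5, 3)*4 + ((14 + 0) + 0))² = (-(5 + 3 + 5*5 + 5*3)*4 + ((14 + 0) + 0))² = (-(5 + 3 + 25 + 15)*4 + (14 + 0))² = (-1*48*4 + 14)² = (-48*4 + 14)² = (-192 + 14)² = (-178)² = 31684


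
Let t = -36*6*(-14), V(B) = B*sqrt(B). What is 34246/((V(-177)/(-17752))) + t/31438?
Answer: 1512/15719 - 607934992*I*sqrt(177)/31329 ≈ 0.096189 - 2.5817e+5*I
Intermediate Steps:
V(B) = B**(3/2)
t = 3024 (t = -216*(-14) = 3024)
34246/((V(-177)/(-17752))) + t/31438 = 34246/(((-177)**(3/2)/(-17752))) + 3024/31438 = 34246/((-177*I*sqrt(177)*(-1/17752))) + 3024*(1/31438) = 34246/((177*I*sqrt(177)/17752)) + 1512/15719 = 34246*(-17752*I*sqrt(177)/31329) + 1512/15719 = -607934992*I*sqrt(177)/31329 + 1512/15719 = 1512/15719 - 607934992*I*sqrt(177)/31329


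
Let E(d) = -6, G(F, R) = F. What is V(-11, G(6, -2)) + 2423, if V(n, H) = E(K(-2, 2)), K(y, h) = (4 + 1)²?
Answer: 2417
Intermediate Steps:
K(y, h) = 25 (K(y, h) = 5² = 25)
V(n, H) = -6
V(-11, G(6, -2)) + 2423 = -6 + 2423 = 2417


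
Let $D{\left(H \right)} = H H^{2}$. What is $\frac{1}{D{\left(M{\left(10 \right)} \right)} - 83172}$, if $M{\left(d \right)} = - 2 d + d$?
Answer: $- \frac{1}{84172} \approx -1.188 \cdot 10^{-5}$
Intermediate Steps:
$M{\left(d \right)} = - d$
$D{\left(H \right)} = H^{3}$
$\frac{1}{D{\left(M{\left(10 \right)} \right)} - 83172} = \frac{1}{\left(\left(-1\right) 10\right)^{3} - 83172} = \frac{1}{\left(-10\right)^{3} - 83172} = \frac{1}{-1000 - 83172} = \frac{1}{-84172} = - \frac{1}{84172}$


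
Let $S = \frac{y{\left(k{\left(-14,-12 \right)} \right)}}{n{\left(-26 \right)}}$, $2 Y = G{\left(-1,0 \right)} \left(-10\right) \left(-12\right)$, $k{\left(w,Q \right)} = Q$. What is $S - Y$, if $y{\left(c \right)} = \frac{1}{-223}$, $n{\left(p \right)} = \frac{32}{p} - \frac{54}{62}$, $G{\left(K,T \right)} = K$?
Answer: $\frac{11333263}{188881} \approx 60.002$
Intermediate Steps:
$n{\left(p \right)} = - \frac{27}{31} + \frac{32}{p}$ ($n{\left(p \right)} = \frac{32}{p} - \frac{27}{31} = - \frac{27}{31} + \frac{32}{p}$)
$y{\left(c \right)} = - \frac{1}{223}$
$Y = -60$ ($Y = \frac{\left(-1\right) \left(-10\right) \left(-12\right)}{2} = \frac{10 \left(-12\right)}{2} = \frac{1}{2} \left(-120\right) = -60$)
$S = \frac{403}{188881}$ ($S = - \frac{1}{223 \left(- \frac{27}{31} + \frac{32}{-26}\right)} = - \frac{1}{223 \left(- \frac{27}{31} + 32 \left(- \frac{1}{26}\right)\right)} = - \frac{1}{223 \left(- \frac{27}{31} - \frac{16}{13}\right)} = - \frac{1}{223 \left(- \frac{847}{403}\right)} = \left(- \frac{1}{223}\right) \left(- \frac{403}{847}\right) = \frac{403}{188881} \approx 0.0021336$)
$S - Y = \frac{403}{188881} - -60 = \frac{403}{188881} + 60 = \frac{11333263}{188881}$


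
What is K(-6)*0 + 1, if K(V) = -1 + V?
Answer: 1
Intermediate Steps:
K(-6)*0 + 1 = (-1 - 6)*0 + 1 = -7*0 + 1 = 0 + 1 = 1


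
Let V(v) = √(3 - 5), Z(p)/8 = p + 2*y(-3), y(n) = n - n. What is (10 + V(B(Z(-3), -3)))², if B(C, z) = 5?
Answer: (10 + I*√2)² ≈ 98.0 + 28.284*I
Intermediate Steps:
y(n) = 0
Z(p) = 8*p (Z(p) = 8*(p + 2*0) = 8*(p + 0) = 8*p)
V(v) = I*√2 (V(v) = √(-2) = I*√2)
(10 + V(B(Z(-3), -3)))² = (10 + I*√2)²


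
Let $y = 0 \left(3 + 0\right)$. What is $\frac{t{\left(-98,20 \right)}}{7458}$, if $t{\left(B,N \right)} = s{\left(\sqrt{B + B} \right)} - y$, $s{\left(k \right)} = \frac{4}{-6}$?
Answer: $- \frac{1}{11187} \approx -8.939 \cdot 10^{-5}$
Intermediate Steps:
$s{\left(k \right)} = - \frac{2}{3}$ ($s{\left(k \right)} = 4 \left(- \frac{1}{6}\right) = - \frac{2}{3}$)
$y = 0$ ($y = 0 \cdot 3 = 0$)
$t{\left(B,N \right)} = - \frac{2}{3}$ ($t{\left(B,N \right)} = - \frac{2}{3} - 0 = - \frac{2}{3} + 0 = - \frac{2}{3}$)
$\frac{t{\left(-98,20 \right)}}{7458} = - \frac{2}{3 \cdot 7458} = \left(- \frac{2}{3}\right) \frac{1}{7458} = - \frac{1}{11187}$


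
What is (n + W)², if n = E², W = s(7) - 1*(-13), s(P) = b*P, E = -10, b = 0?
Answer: 12769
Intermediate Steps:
s(P) = 0 (s(P) = 0*P = 0)
W = 13 (W = 0 - 1*(-13) = 0 + 13 = 13)
n = 100 (n = (-10)² = 100)
(n + W)² = (100 + 13)² = 113² = 12769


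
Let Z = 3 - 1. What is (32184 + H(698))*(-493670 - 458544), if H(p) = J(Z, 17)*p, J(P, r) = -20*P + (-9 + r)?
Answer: -9377403472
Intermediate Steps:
Z = 2
J(P, r) = -9 + r - 20*P
H(p) = -32*p (H(p) = (-9 + 17 - 20*2)*p = (-9 + 17 - 40)*p = -32*p)
(32184 + H(698))*(-493670 - 458544) = (32184 - 32*698)*(-493670 - 458544) = (32184 - 22336)*(-952214) = 9848*(-952214) = -9377403472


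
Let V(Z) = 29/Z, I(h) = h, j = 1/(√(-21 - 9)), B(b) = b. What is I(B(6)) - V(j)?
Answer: 6 - 29*I*√30 ≈ 6.0 - 158.84*I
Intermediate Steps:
j = -I*√30/30 (j = 1/(√(-30)) = 1/(I*√30) = -I*√30/30 ≈ -0.18257*I)
I(B(6)) - V(j) = 6 - 29/((-I*√30/30)) = 6 - 29*I*√30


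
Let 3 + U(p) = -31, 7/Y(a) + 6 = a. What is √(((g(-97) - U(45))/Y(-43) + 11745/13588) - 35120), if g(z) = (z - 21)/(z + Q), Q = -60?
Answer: I*√40233895417476979/1066658 ≈ 188.05*I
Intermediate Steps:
Y(a) = 7/(-6 + a)
g(z) = (-21 + z)/(-60 + z) (g(z) = (z - 21)/(z - 60) = (-21 + z)/(-60 + z))
U(p) = -34 (U(p) = -3 - 31 = -34)
√(((g(-97) - U(45))/Y(-43) + 11745/13588) - 35120) = √((((-21 - 97)/(-60 - 97) - 1*(-34))/((7/(-6 - 43))) + 11745/13588) - 35120) = √(((-118/(-157) + 34)/((7/(-49))) + 11745*(1/13588)) - 35120) = √(((-1/157*(-118) + 34)/((7*(-1/49))) + 11745/13588) - 35120) = √(((118/157 + 34)/(-⅐) + 11745/13588) - 35120) = √(((5456/157)*(-7) + 11745/13588) - 35120) = √((-38192/157 + 11745/13588) - 35120) = √(-517108931/2133316 - 35120) = √(-75439166851/2133316) = I*√40233895417476979/1066658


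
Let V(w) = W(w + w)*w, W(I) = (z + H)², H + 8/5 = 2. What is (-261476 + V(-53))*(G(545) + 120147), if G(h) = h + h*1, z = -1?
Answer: -792571975349/25 ≈ -3.1703e+10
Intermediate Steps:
H = ⅖ (H = -8/5 + 2 = ⅖ ≈ 0.40000)
W(I) = 9/25 (W(I) = (-1 + ⅖)² = (-⅗)² = 9/25)
V(w) = 9*w/25
G(h) = 2*h (G(h) = h + h = 2*h)
(-261476 + V(-53))*(G(545) + 120147) = (-261476 + (9/25)*(-53))*(2*545 + 120147) = (-261476 - 477/25)*(1090 + 120147) = -6537377/25*121237 = -792571975349/25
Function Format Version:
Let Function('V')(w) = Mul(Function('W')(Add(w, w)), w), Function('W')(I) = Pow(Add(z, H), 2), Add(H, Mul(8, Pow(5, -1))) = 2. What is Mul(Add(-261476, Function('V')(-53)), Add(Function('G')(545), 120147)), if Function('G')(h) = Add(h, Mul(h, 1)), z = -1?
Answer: Rational(-792571975349, 25) ≈ -3.1703e+10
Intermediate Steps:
H = Rational(2, 5) (H = Add(Rational(-8, 5), 2) = Rational(2, 5) ≈ 0.40000)
Function('W')(I) = Rational(9, 25) (Function('W')(I) = Pow(Add(-1, Rational(2, 5)), 2) = Pow(Rational(-3, 5), 2) = Rational(9, 25))
Function('V')(w) = Mul(Rational(9, 25), w)
Function('G')(h) = Mul(2, h) (Function('G')(h) = Add(h, h) = Mul(2, h))
Mul(Add(-261476, Function('V')(-53)), Add(Function('G')(545), 120147)) = Mul(Add(-261476, Mul(Rational(9, 25), -53)), Add(Mul(2, 545), 120147)) = Mul(Add(-261476, Rational(-477, 25)), Add(1090, 120147)) = Mul(Rational(-6537377, 25), 121237) = Rational(-792571975349, 25)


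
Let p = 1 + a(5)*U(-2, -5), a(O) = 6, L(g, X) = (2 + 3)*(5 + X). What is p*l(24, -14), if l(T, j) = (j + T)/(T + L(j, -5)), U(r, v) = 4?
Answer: 125/12 ≈ 10.417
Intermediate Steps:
L(g, X) = 25 + 5*X (L(g, X) = 5*(5 + X) = 25 + 5*X)
l(T, j) = (T + j)/T (l(T, j) = (j + T)/(T + (25 + 5*(-5))) = (T + j)/(T + (25 - 25)) = (T + j)/(T + 0) = (T + j)/T)
p = 25 (p = 1 + 6*4 = 1 + 24 = 25)
p*l(24, -14) = 25*((24 - 14)/24) = 25*((1/24)*10) = 25*(5/12) = 125/12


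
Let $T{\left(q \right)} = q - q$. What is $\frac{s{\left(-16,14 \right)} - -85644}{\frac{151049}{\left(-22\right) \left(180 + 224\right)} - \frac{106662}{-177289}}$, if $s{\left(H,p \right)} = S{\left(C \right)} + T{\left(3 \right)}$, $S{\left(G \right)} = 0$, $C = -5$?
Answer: $- \frac{134953073263008}{25831314305} \approx -5224.4$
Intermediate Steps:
$T{\left(q \right)} = 0$
$s{\left(H,p \right)} = 0$ ($s{\left(H,p \right)} = 0 + 0 = 0$)
$\frac{s{\left(-16,14 \right)} - -85644}{\frac{151049}{\left(-22\right) \left(180 + 224\right)} - \frac{106662}{-177289}} = \frac{0 - -85644}{\frac{151049}{\left(-22\right) \left(180 + 224\right)} - \frac{106662}{-177289}} = \frac{0 + 85644}{\frac{151049}{\left(-22\right) 404} - - \frac{106662}{177289}} = \frac{85644}{\frac{151049}{-8888} + \frac{106662}{177289}} = \frac{85644}{151049 \left(- \frac{1}{8888}\right) + \frac{106662}{177289}} = \frac{85644}{- \frac{151049}{8888} + \frac{106662}{177289}} = \frac{85644}{- \frac{25831314305}{1575744632}} = 85644 \left(- \frac{1575744632}{25831314305}\right) = - \frac{134953073263008}{25831314305}$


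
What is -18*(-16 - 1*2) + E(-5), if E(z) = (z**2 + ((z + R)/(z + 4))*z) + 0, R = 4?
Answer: 344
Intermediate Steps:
E(z) = z + z**2 (E(z) = (z**2 + ((z + 4)/(z + 4))*z) + 0 = (z**2 + ((4 + z)/(4 + z))*z) + 0 = (z**2 + 1*z) + 0 = (z**2 + z) + 0 = (z + z**2) + 0 = z + z**2)
-18*(-16 - 1*2) + E(-5) = -18*(-16 - 1*2) - 5*(1 - 5) = -18*(-16 - 2) - 5*(-4) = -18*(-18) + 20 = 324 + 20 = 344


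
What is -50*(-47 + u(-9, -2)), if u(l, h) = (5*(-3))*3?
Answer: 4600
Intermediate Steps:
u(l, h) = -45 (u(l, h) = -15*3 = -45)
-50*(-47 + u(-9, -2)) = -50*(-47 - 45) = -50*(-92) = 4600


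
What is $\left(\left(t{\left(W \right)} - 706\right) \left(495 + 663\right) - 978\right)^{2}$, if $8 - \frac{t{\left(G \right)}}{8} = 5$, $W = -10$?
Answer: $625260258756$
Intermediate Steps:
$t{\left(G \right)} = 24$ ($t{\left(G \right)} = 64 - 40 = 24$)
$\left(\left(t{\left(W \right)} - 706\right) \left(495 + 663\right) - 978\right)^{2} = \left(\left(24 - 706\right) \left(495 + 663\right) - 978\right)^{2} = \left(\left(-682\right) 1158 - 978\right)^{2} = \left(-789756 - 978\right)^{2} = \left(-790734\right)^{2} = 625260258756$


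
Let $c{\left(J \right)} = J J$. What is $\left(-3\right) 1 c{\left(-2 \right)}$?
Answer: $-12$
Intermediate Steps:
$c{\left(J \right)} = J^{2}$
$\left(-3\right) 1 c{\left(-2 \right)} = \left(-3\right) 1 \left(-2\right)^{2} = \left(-3\right) 4 = -12$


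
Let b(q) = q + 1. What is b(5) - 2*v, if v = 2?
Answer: 2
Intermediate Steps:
b(q) = 1 + q
b(5) - 2*v = (1 + 5) - 2*2 = 6 - 4 = 2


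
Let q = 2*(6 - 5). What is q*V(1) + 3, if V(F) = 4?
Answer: 11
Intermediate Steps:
q = 2 (q = 2*1 = 2)
q*V(1) + 3 = 2*4 + 3 = 8 + 3 = 11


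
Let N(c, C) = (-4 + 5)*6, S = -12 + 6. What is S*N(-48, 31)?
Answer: -36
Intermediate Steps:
S = -6
N(c, C) = 6 (N(c, C) = 1*6 = 6)
S*N(-48, 31) = -6*6 = -36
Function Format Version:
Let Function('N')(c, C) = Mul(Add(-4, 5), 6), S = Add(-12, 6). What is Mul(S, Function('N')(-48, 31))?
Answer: -36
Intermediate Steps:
S = -6
Function('N')(c, C) = 6 (Function('N')(c, C) = Mul(1, 6) = 6)
Mul(S, Function('N')(-48, 31)) = Mul(-6, 6) = -36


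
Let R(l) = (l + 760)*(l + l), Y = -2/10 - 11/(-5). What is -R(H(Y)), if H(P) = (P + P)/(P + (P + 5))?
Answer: -54752/81 ≈ -675.95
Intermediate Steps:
Y = 2 (Y = -2*⅒ - 11*(-⅕) = -⅕ + 11/5 = 2)
H(P) = 2*P/(5 + 2*P) (H(P) = (2*P)/(P + (5 + P)) = (2*P)/(5 + 2*P) = 2*P/(5 + 2*P))
R(l) = 2*l*(760 + l) (R(l) = (760 + l)*(2*l) = 2*l*(760 + l))
-R(H(Y)) = -2*2*2/(5 + 2*2)*(760 + 2*2/(5 + 2*2)) = -2*2*2/(5 + 4)*(760 + 2*2/(5 + 4)) = -2*2*2/9*(760 + 2*2/9) = -2*2*2*(⅑)*(760 + 2*2*(⅑)) = -2*4*(760 + 4/9)/9 = -2*4*6844/(9*9) = -1*54752/81 = -54752/81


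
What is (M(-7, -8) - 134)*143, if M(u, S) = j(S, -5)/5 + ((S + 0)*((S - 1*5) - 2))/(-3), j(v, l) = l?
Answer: -25025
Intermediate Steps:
M(u, S) = -1 - S*(-7 + S)/3 (M(u, S) = -5/5 + ((S + 0)*((S - 1*5) - 2))/(-3) = -5*1/5 + (S*((S - 5) - 2))*(-1/3) = -1 + (S*((-5 + S) - 2))*(-1/3) = -1 + (S*(-7 + S))*(-1/3) = -1 - S*(-7 + S)/3)
(M(-7, -8) - 134)*143 = ((-1 - 1/3*(-8)**2 + (7/3)*(-8)) - 134)*143 = ((-1 - 1/3*64 - 56/3) - 134)*143 = ((-1 - 64/3 - 56/3) - 134)*143 = (-41 - 134)*143 = -175*143 = -25025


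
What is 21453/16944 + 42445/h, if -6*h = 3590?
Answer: -141270407/2027632 ≈ -69.673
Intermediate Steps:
h = -1795/3 (h = -1/6*3590 = -1795/3 ≈ -598.33)
21453/16944 + 42445/h = 21453/16944 + 42445/(-1795/3) = 21453*(1/16944) + 42445*(-3/1795) = 7151/5648 - 25467/359 = -141270407/2027632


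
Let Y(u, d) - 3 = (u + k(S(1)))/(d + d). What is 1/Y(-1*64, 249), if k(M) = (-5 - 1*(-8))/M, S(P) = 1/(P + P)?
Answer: 249/718 ≈ 0.34680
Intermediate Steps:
S(P) = 1/(2*P)
k(M) = 3/M (k(M) = (-5 + 8)/M = 3/M)
Y(u, d) = 3 + (6 + u)/(2*d) (Y(u, d) = 3 + (u + 3/(((½)/1)))/(d + d) = 3 + (u + 3/(((½)*1)))/((2*d)) = 3 + (u + 3/(½))*(1/(2*d)) = 3 + (u + 3*2)*(1/(2*d)) = 3 + (u + 6)*(1/(2*d)) = 3 + (6 + u)*(1/(2*d)) = 3 + (6 + u)/(2*d))
1/Y(-1*64, 249) = 1/((½)*(6 - 1*64 + 6*249)/249) = 1/((½)*(1/249)*(6 - 64 + 1494)) = 1/((½)*(1/249)*1436) = 1/(718/249) = 249/718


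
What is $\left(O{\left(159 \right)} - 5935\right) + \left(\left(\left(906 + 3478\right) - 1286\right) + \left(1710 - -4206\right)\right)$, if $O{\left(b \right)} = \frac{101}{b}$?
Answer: $\frac{489662}{159} \approx 3079.6$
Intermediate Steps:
$\left(O{\left(159 \right)} - 5935\right) + \left(\left(\left(906 + 3478\right) - 1286\right) + \left(1710 - -4206\right)\right) = \left(\frac{101}{159} - 5935\right) + \left(\left(\left(906 + 3478\right) - 1286\right) + \left(1710 - -4206\right)\right) = \left(101 \cdot \frac{1}{159} - 5935\right) + \left(\left(4384 - 1286\right) + \left(1710 + 4206\right)\right) = \left(\frac{101}{159} - 5935\right) + \left(3098 + 5916\right) = - \frac{943564}{159} + 9014 = \frac{489662}{159}$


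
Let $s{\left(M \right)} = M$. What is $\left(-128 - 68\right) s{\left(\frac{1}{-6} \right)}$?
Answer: $\frac{98}{3} \approx 32.667$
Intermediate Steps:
$\left(-128 - 68\right) s{\left(\frac{1}{-6} \right)} = \frac{-128 - 68}{-6} = \left(-196\right) \left(- \frac{1}{6}\right) = \frac{98}{3}$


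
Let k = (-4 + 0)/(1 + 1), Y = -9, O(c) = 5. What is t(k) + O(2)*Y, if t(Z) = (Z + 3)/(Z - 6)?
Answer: -361/8 ≈ -45.125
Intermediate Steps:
k = -2 (k = -4/2 = -4*½ = -2)
t(Z) = (3 + Z)/(-6 + Z)
t(k) + O(2)*Y = (3 - 2)/(-6 - 2) + 5*(-9) = 1/(-8) - 45 = -⅛*1 - 45 = -⅛ - 45 = -361/8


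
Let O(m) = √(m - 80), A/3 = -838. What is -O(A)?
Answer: -I*√2594 ≈ -50.931*I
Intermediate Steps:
A = -2514 (A = 3*(-838) = -2514)
O(m) = √(-80 + m)
-O(A) = -√(-80 - 2514) = -√(-2594) = -I*√2594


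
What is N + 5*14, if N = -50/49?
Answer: 3380/49 ≈ 68.980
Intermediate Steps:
N = -50/49 (N = -50*1/49 = -50/49 ≈ -1.0204)
N + 5*14 = -50/49 + 5*14 = -50/49 + 70 = 3380/49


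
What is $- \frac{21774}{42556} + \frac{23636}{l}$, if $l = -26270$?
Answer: $- \frac{394464149}{279486530} \approx -1.4114$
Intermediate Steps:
$- \frac{21774}{42556} + \frac{23636}{l} = - \frac{21774}{42556} + \frac{23636}{-26270} = \left(-21774\right) \frac{1}{42556} + 23636 \left(- \frac{1}{26270}\right) = - \frac{10887}{21278} - \frac{11818}{13135} = - \frac{394464149}{279486530}$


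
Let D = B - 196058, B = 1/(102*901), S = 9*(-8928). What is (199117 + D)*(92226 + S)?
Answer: 556352745401/15317 ≈ 3.6323e+7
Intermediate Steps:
S = -80352
B = 1/91902 ≈ 1.0881e-5
D = -18018122315/91902 (D = 1/91902 - 196058 = -18018122315/91902 ≈ -1.9606e+5)
(199117 + D)*(92226 + S) = (199117 - 18018122315/91902)*(92226 - 80352) = (281128219/91902)*11874 = 556352745401/15317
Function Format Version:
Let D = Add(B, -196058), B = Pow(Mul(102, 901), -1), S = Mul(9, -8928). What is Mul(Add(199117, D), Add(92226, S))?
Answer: Rational(556352745401, 15317) ≈ 3.6323e+7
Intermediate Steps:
S = -80352
B = Rational(1, 91902) (B = Pow(91902, -1) = Rational(1, 91902) ≈ 1.0881e-5)
D = Rational(-18018122315, 91902) (D = Add(Rational(1, 91902), -196058) = Rational(-18018122315, 91902) ≈ -1.9606e+5)
Mul(Add(199117, D), Add(92226, S)) = Mul(Add(199117, Rational(-18018122315, 91902)), Add(92226, -80352)) = Mul(Rational(281128219, 91902), 11874) = Rational(556352745401, 15317)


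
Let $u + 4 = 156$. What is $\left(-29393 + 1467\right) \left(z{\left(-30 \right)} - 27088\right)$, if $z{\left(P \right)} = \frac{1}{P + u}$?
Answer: $\frac{46144014805}{61} \approx 7.5646 \cdot 10^{8}$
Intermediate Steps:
$u = 152$ ($u = -4 + 156 = 152$)
$z{\left(P \right)} = \frac{1}{152 + P}$ ($z{\left(P \right)} = \frac{1}{P + 152} = \frac{1}{152 + P}$)
$\left(-29393 + 1467\right) \left(z{\left(-30 \right)} - 27088\right) = \left(-29393 + 1467\right) \left(\frac{1}{152 - 30} - 27088\right) = - 27926 \left(\frac{1}{122} - 27088\right) = \left(-27926\right) \left(- \frac{3304735}{122}\right) = \frac{46144014805}{61}$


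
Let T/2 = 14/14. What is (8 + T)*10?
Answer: 100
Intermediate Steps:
T = 2 (T = 2*(14/14) = 2*(14*(1/14)) = 2*1 = 2)
(8 + T)*10 = (8 + 2)*10 = 10*10 = 100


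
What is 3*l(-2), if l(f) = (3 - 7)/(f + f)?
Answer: 3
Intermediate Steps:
l(f) = -2/f (l(f) = -4*1/(2*f) = -2/f)
3*l(-2) = 3*(-2/(-2)) = 3*(-2*(-½)) = 3*1 = 3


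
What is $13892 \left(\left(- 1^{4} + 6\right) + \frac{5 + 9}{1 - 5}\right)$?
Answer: $20838$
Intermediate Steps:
$13892 \left(\left(- 1^{4} + 6\right) + \frac{5 + 9}{1 - 5}\right) = 13892 \left(\left(\left(-1\right) 1 + 6\right) + \frac{14}{-4}\right) = 13892 \left(\left(-1 + 6\right) + 14 \left(- \frac{1}{4}\right)\right) = 13892 \left(5 - \frac{7}{2}\right) = 13892 \cdot \frac{3}{2} = 20838$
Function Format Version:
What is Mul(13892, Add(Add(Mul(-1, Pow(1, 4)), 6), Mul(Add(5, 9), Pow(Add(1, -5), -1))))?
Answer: 20838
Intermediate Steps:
Mul(13892, Add(Add(Mul(-1, Pow(1, 4)), 6), Mul(Add(5, 9), Pow(Add(1, -5), -1)))) = Mul(13892, Add(Add(Mul(-1, 1), 6), Mul(14, Pow(-4, -1)))) = Mul(13892, Add(Add(-1, 6), Mul(14, Rational(-1, 4)))) = Mul(13892, Add(5, Rational(-7, 2))) = Mul(13892, Rational(3, 2)) = 20838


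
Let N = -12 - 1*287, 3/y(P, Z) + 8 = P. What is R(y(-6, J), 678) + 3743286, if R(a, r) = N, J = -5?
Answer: 3742987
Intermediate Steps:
y(P, Z) = 3/(-8 + P)
N = -299 (N = -12 - 287 = -299)
R(a, r) = -299
R(y(-6, J), 678) + 3743286 = -299 + 3743286 = 3742987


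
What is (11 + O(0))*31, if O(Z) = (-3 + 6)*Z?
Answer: 341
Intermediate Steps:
O(Z) = 3*Z
(11 + O(0))*31 = (11 + 3*0)*31 = (11 + 0)*31 = 11*31 = 341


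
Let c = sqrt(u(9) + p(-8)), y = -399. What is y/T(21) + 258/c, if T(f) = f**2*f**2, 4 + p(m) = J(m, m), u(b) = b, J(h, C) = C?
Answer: -19/9261 - 86*I*sqrt(3) ≈ -0.0020516 - 148.96*I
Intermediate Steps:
p(m) = -4 + m
T(f) = f**4
c = I*sqrt(3) (c = sqrt(9 + (-4 - 8)) = sqrt(9 - 12) = sqrt(-3) = I*sqrt(3) ≈ 1.732*I)
y/T(21) + 258/c = -399/(21**4) + 258/((I*sqrt(3))) = -399/194481 + 258*(-I*sqrt(3)/3) = -399*1/194481 - 86*I*sqrt(3) = -19/9261 - 86*I*sqrt(3)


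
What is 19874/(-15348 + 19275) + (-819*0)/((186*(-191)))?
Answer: 19874/3927 ≈ 5.0609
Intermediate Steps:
19874/(-15348 + 19275) + (-819*0)/((186*(-191))) = 19874/3927 + 0/(-35526) = 19874*(1/3927) + 0*(-1/35526) = 19874/3927 + 0 = 19874/3927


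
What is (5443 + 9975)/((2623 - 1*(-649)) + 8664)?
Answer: 7709/5968 ≈ 1.2917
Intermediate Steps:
(5443 + 9975)/((2623 - 1*(-649)) + 8664) = 15418/((2623 + 649) + 8664) = 15418/(3272 + 8664) = 15418/11936 = 15418*(1/11936) = 7709/5968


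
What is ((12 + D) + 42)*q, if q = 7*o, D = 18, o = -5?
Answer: -2520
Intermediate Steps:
q = -35 (q = 7*(-5) = -35)
((12 + D) + 42)*q = ((12 + 18) + 42)*(-35) = (30 + 42)*(-35) = 72*(-35) = -2520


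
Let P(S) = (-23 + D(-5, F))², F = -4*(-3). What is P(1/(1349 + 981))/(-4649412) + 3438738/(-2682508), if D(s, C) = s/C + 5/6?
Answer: -575621201511523/448995055870656 ≈ -1.2820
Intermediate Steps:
F = 12
D(s, C) = ⅚ + s/C (D(s, C) = s/C + 5*(⅙) = s/C + ⅚ = ⅚ + s/C)
P(S) = 73441/144 (P(S) = (-23 + (⅚ - 5/12))² = (-23 + 5/12)² = (-271/12)² = 73441/144)
P(1/(1349 + 981))/(-4649412) + 3438738/(-2682508) = (73441/144)/(-4649412) + 3438738/(-2682508) = (73441/144)*(-1/4649412) + 3438738*(-1/2682508) = -73441/669515328 - 1719369/1341254 = -575621201511523/448995055870656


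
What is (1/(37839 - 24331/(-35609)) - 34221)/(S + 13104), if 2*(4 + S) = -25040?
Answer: -46110514307713/781511303560 ≈ -59.002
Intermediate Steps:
S = -12524 (S = -4 + (½)*(-25040) = -4 - 12520 = -12524)
(1/(37839 - 24331/(-35609)) - 34221)/(S + 13104) = (1/(37839 - 24331/(-35609)) - 34221)/(-12524 + 13104) = (1/(37839 - 24331*(-1/35609)) - 34221)/580 = (1/(37839 + 24331/35609) - 34221)*(1/580) = (1/(1347433282/35609) - 34221)*(1/580) = (35609/1347433282 - 34221)*(1/580) = -46110514307713/1347433282*1/580 = -46110514307713/781511303560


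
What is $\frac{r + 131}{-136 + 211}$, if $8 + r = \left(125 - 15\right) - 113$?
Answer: $\frac{8}{5} \approx 1.6$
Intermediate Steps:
$r = -11$ ($r = -8 + \left(\left(125 - 15\right) - 113\right) = -8 + \left(110 - 113\right) = -8 - 3 = -11$)
$\frac{r + 131}{-136 + 211} = \frac{-11 + 131}{-136 + 211} = \frac{120}{75} = 120 \cdot \frac{1}{75} = \frac{8}{5}$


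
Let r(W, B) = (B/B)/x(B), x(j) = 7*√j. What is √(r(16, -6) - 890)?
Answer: √(-1569960 - 42*I*√6)/42 ≈ 0.00097747 - 29.833*I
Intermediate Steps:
r(W, B) = 1/(7*√B) (r(W, B) = (B/B)/((7*√B)) = 1*(1/(7*√B)) = 1/(7*√B))
√(r(16, -6) - 890) = √(1/(7*√(-6)) - 890) = √((-I*√6/6)/7 - 890) = √(-I*√6/42 - 890) = √(-890 - I*√6/42)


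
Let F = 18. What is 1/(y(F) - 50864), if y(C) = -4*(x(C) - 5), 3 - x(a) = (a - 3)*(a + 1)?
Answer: -1/49716 ≈ -2.0114e-5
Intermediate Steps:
x(a) = 3 - (1 + a)*(-3 + a) (x(a) = 3 - (a - 3)*(a + 1) = 3 - (-3 + a)*(1 + a) = 3 - (1 + a)*(-3 + a))
y(C) = -4 - 8*C + 4*C² (y(C) = -4*((6 - C² + 2*C) - 5) = -4*(1 - C² + 2*C) = -4 - 8*C + 4*C²)
1/(y(F) - 50864) = 1/((-4 - 8*18 + 4*18²) - 50864) = 1/((-4 - 144 + 4*324) - 50864) = 1/((-4 - 144 + 1296) - 50864) = 1/(1148 - 50864) = 1/(-49716) = -1/49716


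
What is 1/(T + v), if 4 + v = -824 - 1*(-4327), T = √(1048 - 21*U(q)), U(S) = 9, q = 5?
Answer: 3499/12242142 - √859/12242142 ≈ 0.00028342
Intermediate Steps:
T = √859 (T = √(1048 - 21*9) = √(1048 - 189) = √859 ≈ 29.309)
v = 3499 (v = -4 + (-824 - 1*(-4327)) = -4 + (-824 + 4327) = -4 + 3503 = 3499)
1/(T + v) = 1/(√859 + 3499) = 1/(3499 + √859)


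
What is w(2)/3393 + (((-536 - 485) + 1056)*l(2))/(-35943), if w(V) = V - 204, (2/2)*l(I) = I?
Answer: -2499332/40651533 ≈ -0.061482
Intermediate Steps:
l(I) = I
w(V) = -204 + V
w(2)/3393 + (((-536 - 485) + 1056)*l(2))/(-35943) = (-204 + 2)/3393 + (((-536 - 485) + 1056)*2)/(-35943) = -202*1/3393 + ((-1021 + 1056)*2)*(-1/35943) = -202/3393 + (35*2)*(-1/35943) = -202/3393 + 70*(-1/35943) = -202/3393 - 70/35943 = -2499332/40651533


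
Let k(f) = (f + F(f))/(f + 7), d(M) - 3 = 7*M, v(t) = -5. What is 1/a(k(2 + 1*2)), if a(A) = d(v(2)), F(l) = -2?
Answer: -1/32 ≈ -0.031250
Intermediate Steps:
d(M) = 3 + 7*M
k(f) = (-2 + f)/(7 + f) (k(f) = (f - 2)/(f + 7) = (-2 + f)/(7 + f))
a(A) = -32 (a(A) = 3 + 7*(-5) = 3 - 35 = -32)
1/a(k(2 + 1*2)) = 1/(-32) = -1/32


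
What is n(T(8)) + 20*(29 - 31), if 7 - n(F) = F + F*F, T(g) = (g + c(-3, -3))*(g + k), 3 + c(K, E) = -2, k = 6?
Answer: -1839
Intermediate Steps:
c(K, E) = -5 (c(K, E) = -3 - 2 = -5)
T(g) = (-5 + g)*(6 + g) (T(g) = (g - 5)*(g + 6) = (-5 + g)*(6 + g))
n(F) = 7 - F - F**2 (n(F) = 7 - (F + F*F) = 7 - (F + F**2) = 7 + (-F - F**2) = 7 - F - F**2)
n(T(8)) + 20*(29 - 31) = (7 - (-30 + 8 + 8**2) - (-30 + 8 + 8**2)**2) + 20*(29 - 31) = (7 - (-30 + 8 + 64) - (-30 + 8 + 64)**2) + 20*(-2) = (7 - 1*42 - 1*42**2) - 40 = (7 - 42 - 1*1764) - 40 = (7 - 42 - 1764) - 40 = -1799 - 40 = -1839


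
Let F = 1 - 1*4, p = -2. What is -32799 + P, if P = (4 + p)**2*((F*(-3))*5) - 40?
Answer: -32659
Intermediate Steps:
F = -3 (F = 1 - 4 = -3)
P = 140 (P = (4 - 2)**2*(-3*(-3)*5) - 40 = 2**2*(9*5) - 40 = 4*45 - 40 = 180 - 40 = 140)
-32799 + P = -32799 + 140 = -32659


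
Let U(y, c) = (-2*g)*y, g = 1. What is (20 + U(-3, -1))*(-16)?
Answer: -416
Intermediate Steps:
U(y, c) = -2*y (U(y, c) = (-2*1)*y = -2*y)
(20 + U(-3, -1))*(-16) = (20 - 2*(-3))*(-16) = (20 + 6)*(-16) = 26*(-16) = -416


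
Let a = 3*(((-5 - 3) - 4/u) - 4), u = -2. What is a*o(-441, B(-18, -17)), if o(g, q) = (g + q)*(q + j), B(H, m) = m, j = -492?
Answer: -6993660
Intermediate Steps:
o(g, q) = (-492 + q)*(g + q) (o(g, q) = (g + q)*(q - 492) = (g + q)*(-492 + q) = (-492 + q)*(g + q))
a = -30 (a = 3*(((-5 - 3) - 4/(-2)) - 4) = 3*((-8 - 4*(-½)) - 4) = 3*((-8 + 2) - 4) = 3*(-6 - 4) = 3*(-10) = -30)
a*o(-441, B(-18, -17)) = -30*((-17)² - 492*(-441) - 492*(-17) - 441*(-17)) = -30*(289 + 216972 + 8364 + 7497) = -30*233122 = -6993660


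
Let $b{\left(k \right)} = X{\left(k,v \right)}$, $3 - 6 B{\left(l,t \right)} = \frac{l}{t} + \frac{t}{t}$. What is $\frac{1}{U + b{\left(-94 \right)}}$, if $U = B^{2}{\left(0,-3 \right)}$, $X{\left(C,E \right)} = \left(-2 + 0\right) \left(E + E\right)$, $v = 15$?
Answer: $- \frac{9}{539} \approx -0.016698$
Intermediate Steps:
$B{\left(l,t \right)} = \frac{1}{3} - \frac{l}{6 t}$ ($B{\left(l,t \right)} = \frac{1}{2} - \frac{\frac{l}{t} + \frac{t}{t}}{6} = \frac{1}{2} - \frac{\frac{l}{t} + 1}{6} = \frac{1}{2} - \frac{1 + \frac{l}{t}}{6} = \frac{1}{2} - \left(\frac{1}{6} + \frac{l}{6 t}\right) = \frac{1}{3} - \frac{l}{6 t}$)
$X{\left(C,E \right)} = - 4 E$ ($X{\left(C,E \right)} = - 2 \cdot 2 E = - 4 E$)
$b{\left(k \right)} = -60$ ($b{\left(k \right)} = \left(-4\right) 15 = -60$)
$U = \frac{1}{9}$ ($U = \left(\frac{\left(-1\right) 0 + 2 \left(-3\right)}{6 \left(-3\right)}\right)^{2} = \left(\frac{1}{6} \left(- \frac{1}{3}\right) \left(0 - 6\right)\right)^{2} = \left(\frac{1}{6} \left(- \frac{1}{3}\right) \left(-6\right)\right)^{2} = \left(\frac{1}{3}\right)^{2} = \frac{1}{9} \approx 0.11111$)
$\frac{1}{U + b{\left(-94 \right)}} = \frac{1}{\frac{1}{9} - 60} = \frac{1}{- \frac{539}{9}} = - \frac{9}{539}$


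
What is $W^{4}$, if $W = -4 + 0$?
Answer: $256$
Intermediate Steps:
$W = -4$
$W^{4} = \left(-4\right)^{4} = 256$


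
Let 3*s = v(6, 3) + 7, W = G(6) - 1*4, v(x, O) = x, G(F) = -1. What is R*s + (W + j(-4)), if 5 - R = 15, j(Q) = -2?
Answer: -151/3 ≈ -50.333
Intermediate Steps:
W = -5 (W = -1 - 1*4 = -1 - 4 = -5)
s = 13/3 (s = (6 + 7)/3 = (1/3)*13 = 13/3 ≈ 4.3333)
R = -10 (R = 5 - 1*15 = 5 - 15 = -10)
R*s + (W + j(-4)) = -10*13/3 + (-5 - 2) = -130/3 - 7 = -151/3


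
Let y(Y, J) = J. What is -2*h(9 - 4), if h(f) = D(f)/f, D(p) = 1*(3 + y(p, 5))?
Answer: -16/5 ≈ -3.2000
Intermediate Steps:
D(p) = 8 (D(p) = 1*(3 + 5) = 1*8 = 8)
h(f) = 8/f
-2*h(9 - 4) = -16/(9 - 4) = -16/5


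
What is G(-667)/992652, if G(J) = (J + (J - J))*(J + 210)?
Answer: 304819/992652 ≈ 0.30708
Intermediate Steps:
G(J) = J*(210 + J) (G(J) = (J + 0)*(210 + J) = J*(210 + J))
G(-667)/992652 = -667*(210 - 667)/992652 = -667*(-457)*(1/992652) = 304819*(1/992652) = 304819/992652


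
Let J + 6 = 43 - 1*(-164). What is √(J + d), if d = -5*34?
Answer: √31 ≈ 5.5678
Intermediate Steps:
J = 201 (J = -6 + (43 - 1*(-164)) = -6 + (43 + 164) = -6 + 207 = 201)
d = -170
√(J + d) = √(201 - 170) = √31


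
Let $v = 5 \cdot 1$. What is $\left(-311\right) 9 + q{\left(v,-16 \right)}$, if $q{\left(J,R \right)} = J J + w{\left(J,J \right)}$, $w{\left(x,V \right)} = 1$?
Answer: $-2773$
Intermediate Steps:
$v = 5$
$q{\left(J,R \right)} = 1 + J^{2}$ ($q{\left(J,R \right)} = J J + 1 = J^{2} + 1 = 1 + J^{2}$)
$\left(-311\right) 9 + q{\left(v,-16 \right)} = \left(-311\right) 9 + \left(1 + 5^{2}\right) = -2799 + \left(1 + 25\right) = -2799 + 26 = -2773$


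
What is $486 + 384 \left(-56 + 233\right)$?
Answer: $68454$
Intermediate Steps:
$486 + 384 \left(-56 + 233\right) = 486 + 384 \cdot 177 = 486 + 67968 = 68454$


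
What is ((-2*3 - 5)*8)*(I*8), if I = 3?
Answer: -2112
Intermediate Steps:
((-2*3 - 5)*8)*(I*8) = ((-2*3 - 5)*8)*(3*8) = ((-6 - 5)*8)*24 = -11*8*24 = -88*24 = -2112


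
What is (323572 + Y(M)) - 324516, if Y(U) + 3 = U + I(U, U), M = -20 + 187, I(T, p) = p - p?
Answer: -780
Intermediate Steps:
I(T, p) = 0
M = 167
Y(U) = -3 + U (Y(U) = -3 + (U + 0) = -3 + U)
(323572 + Y(M)) - 324516 = (323572 + (-3 + 167)) - 324516 = (323572 + 164) - 324516 = 323736 - 324516 = -780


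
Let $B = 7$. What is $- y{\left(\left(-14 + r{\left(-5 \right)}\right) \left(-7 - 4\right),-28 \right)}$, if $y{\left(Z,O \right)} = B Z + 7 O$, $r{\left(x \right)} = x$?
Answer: $-1267$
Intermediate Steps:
$y{\left(Z,O \right)} = 7 O + 7 Z$ ($y{\left(Z,O \right)} = 7 Z + 7 O = 7 O + 7 Z$)
$- y{\left(\left(-14 + r{\left(-5 \right)}\right) \left(-7 - 4\right),-28 \right)} = - (7 \left(-28\right) + 7 \left(-14 - 5\right) \left(-7 - 4\right)) = - (-196 + 7 \left(\left(-19\right) \left(-11\right)\right)) = - (-196 + 7 \cdot 209) = - (-196 + 1463) = \left(-1\right) 1267 = -1267$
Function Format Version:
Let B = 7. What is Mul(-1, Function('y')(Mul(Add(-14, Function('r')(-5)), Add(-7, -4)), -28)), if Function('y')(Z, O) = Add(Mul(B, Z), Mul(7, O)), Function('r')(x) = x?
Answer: -1267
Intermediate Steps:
Function('y')(Z, O) = Add(Mul(7, O), Mul(7, Z)) (Function('y')(Z, O) = Add(Mul(7, Z), Mul(7, O)) = Add(Mul(7, O), Mul(7, Z)))
Mul(-1, Function('y')(Mul(Add(-14, Function('r')(-5)), Add(-7, -4)), -28)) = Mul(-1, Add(Mul(7, -28), Mul(7, Mul(Add(-14, -5), Add(-7, -4))))) = Mul(-1, Add(-196, Mul(7, Mul(-19, -11)))) = Mul(-1, Add(-196, Mul(7, 209))) = Mul(-1, Add(-196, 1463)) = Mul(-1, 1267) = -1267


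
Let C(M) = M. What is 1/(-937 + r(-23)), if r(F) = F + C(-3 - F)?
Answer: -1/940 ≈ -0.0010638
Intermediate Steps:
r(F) = -3 (r(F) = F + (-3 - F) = -3)
1/(-937 + r(-23)) = 1/(-937 - 3) = 1/(-940) = -1/940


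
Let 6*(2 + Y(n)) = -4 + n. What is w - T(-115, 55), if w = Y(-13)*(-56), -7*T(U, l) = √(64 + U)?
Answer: 812/3 + I*√51/7 ≈ 270.67 + 1.0202*I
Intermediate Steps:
T(U, l) = -√(64 + U)/7
Y(n) = -8/3 + n/6 (Y(n) = -2 + (-4 + n)/6 = -2 + (-⅔ + n/6) = -8/3 + n/6)
w = 812/3 (w = (-8/3 + (⅙)*(-13))*(-56) = (-8/3 - 13/6)*(-56) = -29/6*(-56) = 812/3 ≈ 270.67)
w - T(-115, 55) = 812/3 - (-1)*√(64 - 115)/7 = 812/3 - (-1)*√(-51)/7 = 812/3 - (-1)*I*√51/7 = 812/3 + I*√51/7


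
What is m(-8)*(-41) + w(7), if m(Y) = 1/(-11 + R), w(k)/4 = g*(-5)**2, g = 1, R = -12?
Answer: 2341/23 ≈ 101.78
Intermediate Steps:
w(k) = 100 (w(k) = 4*(1*(-5)**2) = 4*(1*25) = 4*25 = 100)
m(Y) = -1/23 (m(Y) = 1/(-11 - 12) = 1/(-23) = -1/23)
m(-8)*(-41) + w(7) = -1/23*(-41) + 100 = 41/23 + 100 = 2341/23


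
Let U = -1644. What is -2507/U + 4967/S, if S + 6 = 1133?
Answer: 10991137/1852788 ≈ 5.9322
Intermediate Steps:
S = 1127 (S = -6 + 1133 = 1127)
-2507/U + 4967/S = -2507/(-1644) + 4967/1127 = -2507*(-1/1644) + 4967*(1/1127) = 2507/1644 + 4967/1127 = 10991137/1852788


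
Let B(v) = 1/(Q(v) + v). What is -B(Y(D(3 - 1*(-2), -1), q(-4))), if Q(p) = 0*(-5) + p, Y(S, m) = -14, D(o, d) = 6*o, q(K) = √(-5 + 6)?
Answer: 1/28 ≈ 0.035714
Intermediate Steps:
q(K) = 1 (q(K) = √1 = 1)
Q(p) = p (Q(p) = 0 + p = p)
B(v) = 1/(2*v) (B(v) = 1/(v + v) = 1/(2*v))
-B(Y(D(3 - 1*(-2), -1), q(-4))) = -1/(2*(-14)) = -(-1)/(2*14) = -1*(-1/28) = 1/28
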